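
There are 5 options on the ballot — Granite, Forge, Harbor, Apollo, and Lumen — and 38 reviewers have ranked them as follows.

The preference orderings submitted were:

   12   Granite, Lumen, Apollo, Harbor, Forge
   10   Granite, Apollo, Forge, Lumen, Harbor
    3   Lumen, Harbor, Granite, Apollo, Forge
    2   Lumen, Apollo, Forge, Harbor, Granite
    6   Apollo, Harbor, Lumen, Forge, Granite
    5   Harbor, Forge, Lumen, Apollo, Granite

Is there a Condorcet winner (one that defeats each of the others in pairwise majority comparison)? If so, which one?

Head-to-head results (38 voters total):
Granite vs Forge: Granite wins 25–13.
Granite vs Harbor: Granite wins 22–16.
Granite vs Apollo: Granite wins 25–13.
Granite vs Lumen: Granite wins 22–16.
Forge vs Harbor: Harbor wins 26–12.
Forge vs Apollo: Apollo wins 33–5.
Forge vs Lumen: Lumen wins 23–15.
Harbor vs Apollo: Apollo wins 30–8.
Harbor vs Lumen: Lumen wins 27–11.
Apollo vs Lumen: Lumen wins 22–16.
Granite beats each rival — Forge (25–13), Harbor (22–16), Apollo (25–13), Lumen (22–16) — so Granite is the Condorcet winner.

Granite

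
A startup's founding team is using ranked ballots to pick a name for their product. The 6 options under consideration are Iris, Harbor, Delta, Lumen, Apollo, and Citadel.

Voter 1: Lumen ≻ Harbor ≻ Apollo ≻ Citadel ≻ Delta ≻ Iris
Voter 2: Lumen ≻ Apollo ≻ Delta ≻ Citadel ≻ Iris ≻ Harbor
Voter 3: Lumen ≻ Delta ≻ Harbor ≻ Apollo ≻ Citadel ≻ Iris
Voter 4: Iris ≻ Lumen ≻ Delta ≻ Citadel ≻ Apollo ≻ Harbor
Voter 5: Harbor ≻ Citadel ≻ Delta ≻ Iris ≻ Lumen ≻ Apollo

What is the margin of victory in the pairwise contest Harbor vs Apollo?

Ballots ranking Harbor above Apollo: 3.
Ballots ranking Apollo above Harbor: 2.
Harbor wins 3–2, a margin of 1.

1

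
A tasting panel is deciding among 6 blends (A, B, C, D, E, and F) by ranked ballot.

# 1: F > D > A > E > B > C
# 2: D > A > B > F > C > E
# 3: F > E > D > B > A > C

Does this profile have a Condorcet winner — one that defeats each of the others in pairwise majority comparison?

Yes

Head-to-head results (3 voters total):
A vs B: A wins 2–1.
A vs C: A wins 3–0.
A vs D: D wins 3–0.
A vs E: A wins 2–1.
A vs F: F wins 2–1.
B vs C: B wins 3–0.
B vs D: D wins 3–0.
B vs E: E wins 2–1.
B vs F: F wins 2–1.
C vs D: D wins 3–0.
C vs E: E wins 2–1.
C vs F: F wins 3–0.
D vs E: D wins 2–1.
D vs F: F wins 2–1.
E vs F: F wins 3–0.
F beats each rival — A (2–1), B (2–1), C (3–0), D (2–1), E (3–0) — so F is the Condorcet winner.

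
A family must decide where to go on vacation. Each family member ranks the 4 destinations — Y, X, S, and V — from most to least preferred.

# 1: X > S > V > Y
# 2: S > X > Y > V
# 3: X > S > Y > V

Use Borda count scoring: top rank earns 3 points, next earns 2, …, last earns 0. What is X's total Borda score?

8

Borda scores:
  Y: 0 + 1 + 1 = 2
  X: 3 + 2 + 3 = 8
  S: 2 + 3 + 2 = 7
  V: 1 + 0 + 0 = 1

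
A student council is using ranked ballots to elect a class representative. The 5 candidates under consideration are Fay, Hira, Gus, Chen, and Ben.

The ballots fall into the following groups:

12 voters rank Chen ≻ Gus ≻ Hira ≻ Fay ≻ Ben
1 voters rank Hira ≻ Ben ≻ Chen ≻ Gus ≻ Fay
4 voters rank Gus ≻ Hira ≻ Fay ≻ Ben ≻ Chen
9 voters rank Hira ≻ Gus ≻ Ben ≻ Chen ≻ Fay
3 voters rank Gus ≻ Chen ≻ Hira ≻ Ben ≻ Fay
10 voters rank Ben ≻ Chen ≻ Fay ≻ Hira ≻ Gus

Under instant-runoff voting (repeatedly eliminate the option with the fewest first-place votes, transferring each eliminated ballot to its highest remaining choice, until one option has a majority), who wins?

Round 1: Chen 12, Hira 10, Ben 10, Gus 7, Fay 0. Fay has the fewest and is eliminated.
Round 2: Chen 12, Hira 10, Ben 10, Gus 7. Gus has the fewest and is eliminated.
Round 3: Chen 15, Hira 14, Ben 10. Ben has the fewest and is eliminated.
Round 4: Chen 25, Hira 14. Chen has a majority.

Chen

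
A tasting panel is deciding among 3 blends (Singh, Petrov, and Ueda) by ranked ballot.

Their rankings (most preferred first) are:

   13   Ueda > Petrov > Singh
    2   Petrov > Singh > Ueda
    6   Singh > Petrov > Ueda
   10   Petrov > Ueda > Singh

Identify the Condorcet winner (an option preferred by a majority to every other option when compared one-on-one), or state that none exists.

Petrov

Head-to-head results (31 voters total):
Singh vs Petrov: Petrov wins 25–6.
Singh vs Ueda: Ueda wins 23–8.
Petrov vs Ueda: Petrov wins 18–13.
Petrov beats each rival — Singh (25–6), Ueda (18–13) — so Petrov is the Condorcet winner.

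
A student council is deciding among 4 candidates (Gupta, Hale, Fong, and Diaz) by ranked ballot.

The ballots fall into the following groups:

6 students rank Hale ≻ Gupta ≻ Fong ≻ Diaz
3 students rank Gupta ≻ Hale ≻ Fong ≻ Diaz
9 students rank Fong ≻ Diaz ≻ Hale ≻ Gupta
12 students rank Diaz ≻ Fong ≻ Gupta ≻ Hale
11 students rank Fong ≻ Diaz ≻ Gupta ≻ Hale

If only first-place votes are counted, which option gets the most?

First-place vote totals:
  Gupta: 3
  Hale: 6
  Fong: 20
  Diaz: 12
Fong has the most first-place votes.

Fong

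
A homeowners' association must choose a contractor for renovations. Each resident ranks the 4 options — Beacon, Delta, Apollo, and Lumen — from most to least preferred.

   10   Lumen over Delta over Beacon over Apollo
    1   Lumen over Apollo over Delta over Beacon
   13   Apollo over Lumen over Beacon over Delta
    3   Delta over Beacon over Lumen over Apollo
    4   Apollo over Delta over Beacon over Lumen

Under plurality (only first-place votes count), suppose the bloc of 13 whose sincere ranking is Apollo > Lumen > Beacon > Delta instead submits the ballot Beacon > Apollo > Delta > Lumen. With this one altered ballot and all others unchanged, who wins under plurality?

Beacon

First-place totals with the altered ballot: Beacon 13, Delta 3, Apollo 4, Lumen 11.
The switch changes the winner from Apollo to Beacon.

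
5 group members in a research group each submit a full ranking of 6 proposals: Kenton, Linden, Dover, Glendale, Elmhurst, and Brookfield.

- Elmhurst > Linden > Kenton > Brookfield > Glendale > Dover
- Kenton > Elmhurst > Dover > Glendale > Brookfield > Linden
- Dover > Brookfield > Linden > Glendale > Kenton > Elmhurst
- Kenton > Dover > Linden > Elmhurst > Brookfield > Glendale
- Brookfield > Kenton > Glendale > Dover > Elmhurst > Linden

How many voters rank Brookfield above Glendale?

4

Ballots ranking Brookfield above Glendale: 4.
Ballots ranking Glendale above Brookfield: 1.
So 4 of 5 voters prefer Brookfield to Glendale.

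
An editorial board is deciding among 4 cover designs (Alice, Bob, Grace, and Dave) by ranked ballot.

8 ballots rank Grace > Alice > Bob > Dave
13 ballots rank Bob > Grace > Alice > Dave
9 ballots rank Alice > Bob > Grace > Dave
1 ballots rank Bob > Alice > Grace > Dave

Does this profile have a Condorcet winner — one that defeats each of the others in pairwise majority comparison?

No

Head-to-head results (31 voters total):
Alice vs Bob: Alice wins 17–14.
Alice vs Grace: Grace wins 21–10.
Alice vs Dave: Alice wins 31–0.
Bob vs Grace: Bob wins 23–8.
Bob vs Dave: Bob wins 31–0.
Grace vs Dave: Grace wins 31–0.
No candidate beats all others: Alice beats Bob beats Grace beats Alice, a majority cycle.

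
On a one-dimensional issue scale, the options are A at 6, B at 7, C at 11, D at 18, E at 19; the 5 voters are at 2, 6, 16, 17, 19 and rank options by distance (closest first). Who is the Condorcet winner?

D

With single-peaked preferences on a line, the Condorcet winner is the candidate closest to the median voter.
The median voter (position 16) is closest to D at 18.
Check: D vs E — voters closer to D: 4 of 5.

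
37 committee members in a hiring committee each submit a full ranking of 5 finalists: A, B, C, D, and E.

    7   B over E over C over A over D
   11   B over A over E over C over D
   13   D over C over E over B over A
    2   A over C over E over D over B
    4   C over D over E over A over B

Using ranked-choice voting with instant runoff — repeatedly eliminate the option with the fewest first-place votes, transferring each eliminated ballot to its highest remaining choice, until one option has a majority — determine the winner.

Round 1: B 18, D 13, C 4, A 2, E 0. E has the fewest and is eliminated.
Round 2: B 18, D 13, C 4, A 2. A has the fewest and is eliminated.
Round 3: B 18, D 13, C 6. C has the fewest and is eliminated.
Round 4: D 19, B 18. D has a majority.

D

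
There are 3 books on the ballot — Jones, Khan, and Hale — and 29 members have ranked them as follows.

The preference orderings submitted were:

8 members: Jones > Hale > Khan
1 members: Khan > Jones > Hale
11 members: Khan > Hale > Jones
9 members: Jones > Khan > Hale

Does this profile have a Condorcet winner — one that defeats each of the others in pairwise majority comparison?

Head-to-head results (29 voters total):
Jones vs Khan: Jones wins 17–12.
Jones vs Hale: Jones wins 18–11.
Khan vs Hale: Khan wins 21–8.
Jones beats each rival — Khan (17–12), Hale (18–11) — so Jones is the Condorcet winner.

Yes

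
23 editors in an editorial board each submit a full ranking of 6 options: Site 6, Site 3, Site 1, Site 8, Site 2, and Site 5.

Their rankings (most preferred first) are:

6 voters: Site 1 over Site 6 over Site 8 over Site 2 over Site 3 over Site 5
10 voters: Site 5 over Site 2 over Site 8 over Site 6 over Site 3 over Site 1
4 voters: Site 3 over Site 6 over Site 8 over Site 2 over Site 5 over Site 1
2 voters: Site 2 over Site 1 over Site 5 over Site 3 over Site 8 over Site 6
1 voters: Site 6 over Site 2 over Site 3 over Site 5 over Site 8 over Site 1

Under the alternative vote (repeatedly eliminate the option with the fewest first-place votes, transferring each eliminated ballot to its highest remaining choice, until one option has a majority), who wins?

Round 1: Site 5 10, Site 1 6, Site 3 4, Site 2 2, Site 6 1, Site 8 0. Site 8 has the fewest and is eliminated.
Round 2: Site 5 10, Site 1 6, Site 3 4, Site 2 2, Site 6 1. Site 6 has the fewest and is eliminated.
Round 3: Site 5 10, Site 1 6, Site 3 4, Site 2 3. Site 2 has the fewest and is eliminated.
Round 4: Site 5 10, Site 1 8, Site 3 5. Site 3 has the fewest and is eliminated.
Round 5: Site 5 15, Site 1 8. Site 5 has a majority.

Site 5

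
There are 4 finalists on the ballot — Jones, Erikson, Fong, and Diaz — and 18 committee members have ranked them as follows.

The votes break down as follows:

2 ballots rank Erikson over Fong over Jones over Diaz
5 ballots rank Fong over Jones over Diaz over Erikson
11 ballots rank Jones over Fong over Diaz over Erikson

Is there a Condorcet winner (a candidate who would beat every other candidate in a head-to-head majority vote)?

Head-to-head results (18 voters total):
Jones vs Erikson: Jones wins 16–2.
Jones vs Fong: Jones wins 11–7.
Jones vs Diaz: Jones wins 18–0.
Erikson vs Fong: Fong wins 16–2.
Erikson vs Diaz: Diaz wins 16–2.
Fong vs Diaz: Fong wins 18–0.
Jones beats each rival — Erikson (16–2), Fong (11–7), Diaz (18–0) — so Jones is the Condorcet winner.

Yes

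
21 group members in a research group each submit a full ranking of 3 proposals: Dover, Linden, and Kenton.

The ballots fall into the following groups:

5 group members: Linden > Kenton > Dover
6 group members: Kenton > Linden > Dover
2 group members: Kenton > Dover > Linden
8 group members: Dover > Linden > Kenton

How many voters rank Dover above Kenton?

8

Ballots ranking Dover above Kenton: 8.
Ballots ranking Kenton above Dover: 5+6+2 = 13.
So 8 of 21 voters prefer Dover to Kenton.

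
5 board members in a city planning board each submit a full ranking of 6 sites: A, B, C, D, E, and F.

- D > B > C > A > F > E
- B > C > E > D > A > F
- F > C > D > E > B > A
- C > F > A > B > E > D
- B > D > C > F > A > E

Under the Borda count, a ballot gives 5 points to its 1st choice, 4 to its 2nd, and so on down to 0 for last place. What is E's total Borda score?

6

Borda scores:
  A: 2 + 1 + 0 + 3 + 1 = 7
  B: 4 + 5 + 1 + 2 + 5 = 17
  C: 3 + 4 + 4 + 5 + 3 = 19
  D: 5 + 2 + 3 + 0 + 4 = 14
  E: 0 + 3 + 2 + 1 + 0 = 6
  F: 1 + 0 + 5 + 4 + 2 = 12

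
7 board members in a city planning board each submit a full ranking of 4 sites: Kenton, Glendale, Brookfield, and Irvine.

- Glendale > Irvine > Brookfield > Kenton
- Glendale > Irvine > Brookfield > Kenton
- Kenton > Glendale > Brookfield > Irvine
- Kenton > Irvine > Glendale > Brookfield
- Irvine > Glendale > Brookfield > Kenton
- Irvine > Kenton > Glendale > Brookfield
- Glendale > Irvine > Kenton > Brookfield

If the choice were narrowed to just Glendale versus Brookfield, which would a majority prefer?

Glendale

Ballots ranking Glendale above Brookfield: 7.
Ballots ranking Brookfield above Glendale: 0.
Glendale wins the head-to-head, 7–0.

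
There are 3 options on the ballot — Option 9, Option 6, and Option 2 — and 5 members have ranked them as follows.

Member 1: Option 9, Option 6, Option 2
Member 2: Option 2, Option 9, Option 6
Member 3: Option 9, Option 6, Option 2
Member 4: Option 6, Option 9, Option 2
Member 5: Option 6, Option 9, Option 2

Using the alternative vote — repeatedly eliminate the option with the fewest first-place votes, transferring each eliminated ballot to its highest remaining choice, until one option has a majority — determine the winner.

Option 9

Round 1: Option 9 2, Option 6 2, Option 2 1. Option 2 has the fewest and is eliminated.
Round 2: Option 9 3, Option 6 2. Option 9 has a majority.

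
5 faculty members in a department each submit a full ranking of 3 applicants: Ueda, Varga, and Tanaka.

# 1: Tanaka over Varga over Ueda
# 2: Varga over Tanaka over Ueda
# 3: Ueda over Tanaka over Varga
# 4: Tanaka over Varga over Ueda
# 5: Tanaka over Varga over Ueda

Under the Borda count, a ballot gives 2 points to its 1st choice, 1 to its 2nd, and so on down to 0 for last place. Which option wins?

Borda scores:
  Ueda: 0 + 0 + 2 + 0 + 0 = 2
  Varga: 1 + 2 + 0 + 1 + 1 = 5
  Tanaka: 2 + 1 + 1 + 2 + 2 = 8
Tanaka has the highest total.

Tanaka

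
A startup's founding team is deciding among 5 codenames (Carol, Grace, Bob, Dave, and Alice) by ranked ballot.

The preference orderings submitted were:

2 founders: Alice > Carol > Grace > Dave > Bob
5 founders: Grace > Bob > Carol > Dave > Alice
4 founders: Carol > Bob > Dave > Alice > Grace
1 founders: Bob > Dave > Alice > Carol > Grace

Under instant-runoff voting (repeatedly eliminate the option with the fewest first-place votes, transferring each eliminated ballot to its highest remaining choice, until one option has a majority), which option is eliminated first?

Dave

Round 1: Grace 5, Carol 4, Alice 2, Bob 1, Dave 0. Dave has the fewest and is eliminated.
Round 2: Grace 5, Carol 4, Alice 2, Bob 1. Bob has the fewest and is eliminated.
Round 3: Grace 5, Carol 4, Alice 3. Alice has the fewest and is eliminated.
Round 4: Carol 7, Grace 5. Carol has a majority.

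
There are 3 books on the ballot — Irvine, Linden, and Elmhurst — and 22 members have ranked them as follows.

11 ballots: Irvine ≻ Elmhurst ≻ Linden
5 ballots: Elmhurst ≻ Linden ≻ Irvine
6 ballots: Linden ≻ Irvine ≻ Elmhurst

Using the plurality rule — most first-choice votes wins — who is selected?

First-place vote totals:
  Irvine: 11
  Linden: 6
  Elmhurst: 5
Irvine has the most first-place votes.

Irvine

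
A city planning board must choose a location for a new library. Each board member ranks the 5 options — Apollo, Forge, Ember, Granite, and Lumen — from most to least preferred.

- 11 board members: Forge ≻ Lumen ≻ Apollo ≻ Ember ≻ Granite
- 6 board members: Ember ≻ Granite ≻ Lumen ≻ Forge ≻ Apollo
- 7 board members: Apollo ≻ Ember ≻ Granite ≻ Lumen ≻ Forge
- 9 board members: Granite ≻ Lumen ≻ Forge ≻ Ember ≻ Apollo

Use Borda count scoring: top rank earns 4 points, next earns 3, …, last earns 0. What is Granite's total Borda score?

Borda scores:
  Apollo: 11·2 + 6·0 + 7·4 + 9·0 = 50
  Forge: 11·4 + 6·1 + 7·0 + 9·2 = 68
  Ember: 11·1 + 6·4 + 7·3 + 9·1 = 65
  Granite: 11·0 + 6·3 + 7·2 + 9·4 = 68
  Lumen: 11·3 + 6·2 + 7·1 + 9·3 = 79

68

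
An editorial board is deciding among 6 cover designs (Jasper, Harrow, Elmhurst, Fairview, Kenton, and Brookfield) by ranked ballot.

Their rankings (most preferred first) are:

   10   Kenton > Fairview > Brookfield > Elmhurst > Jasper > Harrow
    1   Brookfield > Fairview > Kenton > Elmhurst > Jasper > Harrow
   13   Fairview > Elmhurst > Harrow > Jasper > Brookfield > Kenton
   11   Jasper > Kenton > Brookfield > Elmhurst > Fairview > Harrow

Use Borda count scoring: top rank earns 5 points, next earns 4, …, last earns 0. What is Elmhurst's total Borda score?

Borda scores:
  Jasper: 10·1 + 1 + 13·2 + 11·5 = 92
  Harrow: 10·0 + 0 + 13·3 + 11·0 = 39
  Elmhurst: 10·2 + 2 + 13·4 + 11·2 = 96
  Fairview: 10·4 + 4 + 13·5 + 11·1 = 120
  Kenton: 10·5 + 3 + 13·0 + 11·4 = 97
  Brookfield: 10·3 + 5 + 13·1 + 11·3 = 81

96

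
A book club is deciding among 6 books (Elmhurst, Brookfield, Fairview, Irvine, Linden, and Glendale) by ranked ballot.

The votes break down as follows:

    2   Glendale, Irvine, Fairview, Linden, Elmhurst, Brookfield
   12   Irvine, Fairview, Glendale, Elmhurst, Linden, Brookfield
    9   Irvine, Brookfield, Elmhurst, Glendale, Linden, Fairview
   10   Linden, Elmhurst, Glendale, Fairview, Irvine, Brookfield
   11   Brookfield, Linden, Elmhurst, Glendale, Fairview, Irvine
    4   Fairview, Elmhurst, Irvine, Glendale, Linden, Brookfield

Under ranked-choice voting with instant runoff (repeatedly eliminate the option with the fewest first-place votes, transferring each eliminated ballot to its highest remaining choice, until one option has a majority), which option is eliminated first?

Round 1: Irvine 21, Brookfield 11, Linden 10, Fairview 4, Glendale 2, Elmhurst 0. Elmhurst has the fewest and is eliminated.
Round 2: Irvine 21, Brookfield 11, Linden 10, Fairview 4, Glendale 2. Glendale has the fewest and is eliminated.
Round 3: Irvine 23, Brookfield 11, Linden 10, Fairview 4. Fairview has the fewest and is eliminated.
Round 4: Irvine 27, Brookfield 11, Linden 10. Irvine has a majority.

Elmhurst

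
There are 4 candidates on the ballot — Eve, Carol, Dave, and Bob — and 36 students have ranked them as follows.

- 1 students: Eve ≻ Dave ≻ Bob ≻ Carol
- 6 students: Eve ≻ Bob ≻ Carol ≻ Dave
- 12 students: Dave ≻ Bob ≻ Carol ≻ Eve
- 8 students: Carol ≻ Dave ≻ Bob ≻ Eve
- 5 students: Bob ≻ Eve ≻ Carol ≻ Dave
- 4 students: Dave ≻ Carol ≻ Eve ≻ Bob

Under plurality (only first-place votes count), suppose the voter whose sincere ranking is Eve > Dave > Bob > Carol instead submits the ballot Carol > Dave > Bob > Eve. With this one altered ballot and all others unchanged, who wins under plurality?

First-place totals with the altered ballot: Eve 6, Carol 9, Dave 16, Bob 5.
The winner is unchanged: still Dave.

Dave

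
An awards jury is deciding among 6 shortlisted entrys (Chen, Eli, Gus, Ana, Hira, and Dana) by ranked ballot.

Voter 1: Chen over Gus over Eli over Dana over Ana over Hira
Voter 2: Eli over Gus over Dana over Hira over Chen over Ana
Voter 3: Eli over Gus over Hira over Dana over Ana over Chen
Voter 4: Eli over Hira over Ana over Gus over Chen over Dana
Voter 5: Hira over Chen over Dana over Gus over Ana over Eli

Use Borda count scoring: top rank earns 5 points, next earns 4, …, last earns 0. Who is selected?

Eli

Borda scores:
  Chen: 5 + 1 + 0 + 1 + 4 = 11
  Eli: 3 + 5 + 5 + 5 + 0 = 18
  Gus: 4 + 4 + 4 + 2 + 2 = 16
  Ana: 1 + 0 + 1 + 3 + 1 = 6
  Hira: 0 + 2 + 3 + 4 + 5 = 14
  Dana: 2 + 3 + 2 + 0 + 3 = 10
Eli has the highest total.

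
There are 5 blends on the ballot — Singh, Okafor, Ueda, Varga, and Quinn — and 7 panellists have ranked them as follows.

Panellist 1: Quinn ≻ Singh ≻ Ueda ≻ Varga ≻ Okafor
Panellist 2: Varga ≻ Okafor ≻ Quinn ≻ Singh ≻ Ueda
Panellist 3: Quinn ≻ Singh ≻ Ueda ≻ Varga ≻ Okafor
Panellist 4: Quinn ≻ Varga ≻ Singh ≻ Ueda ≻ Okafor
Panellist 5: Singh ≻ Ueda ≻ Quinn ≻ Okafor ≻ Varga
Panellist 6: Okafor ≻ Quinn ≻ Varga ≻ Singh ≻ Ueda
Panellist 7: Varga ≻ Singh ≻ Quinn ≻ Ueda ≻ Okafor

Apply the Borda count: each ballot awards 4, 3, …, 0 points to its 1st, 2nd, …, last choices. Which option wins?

Borda scores:
  Singh: 3 + 1 + 3 + 2 + 4 + 1 + 3 = 17
  Okafor: 0 + 3 + 0 + 0 + 1 + 4 + 0 = 8
  Ueda: 2 + 0 + 2 + 1 + 3 + 0 + 1 = 9
  Varga: 1 + 4 + 1 + 3 + 0 + 2 + 4 = 15
  Quinn: 4 + 2 + 4 + 4 + 2 + 3 + 2 = 21
Quinn has the highest total.

Quinn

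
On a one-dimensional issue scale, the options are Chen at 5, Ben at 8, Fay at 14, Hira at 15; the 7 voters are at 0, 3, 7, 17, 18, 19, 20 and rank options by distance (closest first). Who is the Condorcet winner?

Hira

With single-peaked preferences on a line, the Condorcet winner is the candidate closest to the median voter.
The median voter (position 17) is closest to Hira at 15.
Check: Hira vs Fay — voters closer to Hira: 4 of 7.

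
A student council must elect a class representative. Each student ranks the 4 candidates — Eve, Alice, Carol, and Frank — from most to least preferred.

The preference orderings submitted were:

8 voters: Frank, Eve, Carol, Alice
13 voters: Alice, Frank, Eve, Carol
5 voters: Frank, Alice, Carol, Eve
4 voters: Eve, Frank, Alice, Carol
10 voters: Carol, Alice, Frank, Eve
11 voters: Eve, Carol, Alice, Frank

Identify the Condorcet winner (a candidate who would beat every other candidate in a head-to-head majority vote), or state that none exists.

There is no Condorcet winner

Head-to-head results (51 voters total):
Eve vs Alice: Alice wins 28–23.
Eve vs Carol: Eve wins 36–15.
Eve vs Frank: Frank wins 36–15.
Alice vs Carol: Carol wins 29–22.
Alice vs Frank: Alice wins 34–17.
Carol vs Frank: Frank wins 30–21.
No candidate beats all others: Eve beats Carol beats Alice beats Eve, a majority cycle.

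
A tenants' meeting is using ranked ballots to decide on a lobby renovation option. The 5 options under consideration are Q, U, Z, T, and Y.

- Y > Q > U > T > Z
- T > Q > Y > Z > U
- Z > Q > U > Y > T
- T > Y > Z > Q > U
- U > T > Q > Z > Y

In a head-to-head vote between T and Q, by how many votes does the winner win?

1

Ballots ranking T above Q: 3.
Ballots ranking Q above T: 2.
T wins 3–2, a margin of 1.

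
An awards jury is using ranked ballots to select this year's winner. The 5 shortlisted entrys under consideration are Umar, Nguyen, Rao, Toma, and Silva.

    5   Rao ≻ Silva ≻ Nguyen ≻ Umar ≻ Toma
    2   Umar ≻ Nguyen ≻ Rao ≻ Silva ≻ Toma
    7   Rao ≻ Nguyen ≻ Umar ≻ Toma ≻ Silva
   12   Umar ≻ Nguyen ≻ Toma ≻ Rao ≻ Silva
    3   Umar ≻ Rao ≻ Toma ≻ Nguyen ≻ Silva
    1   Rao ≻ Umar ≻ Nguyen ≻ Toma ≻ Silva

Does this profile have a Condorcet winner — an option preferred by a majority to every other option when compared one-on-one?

Head-to-head results (30 voters total):
Umar vs Nguyen: Umar wins 18–12.
Umar vs Rao: Umar wins 17–13.
Umar vs Toma: Umar wins 30–0.
Umar vs Silva: Umar wins 25–5.
Nguyen vs Rao: Rao wins 16–14.
Nguyen vs Toma: Nguyen wins 27–3.
Nguyen vs Silva: Nguyen wins 25–5.
Rao vs Toma: Rao wins 18–12.
Rao vs Silva: Rao wins 30–0.
Toma vs Silva: Toma wins 23–7.
Umar beats each rival — Nguyen (18–12), Rao (17–13), Toma (30–0), Silva (25–5) — so Umar is the Condorcet winner.

Yes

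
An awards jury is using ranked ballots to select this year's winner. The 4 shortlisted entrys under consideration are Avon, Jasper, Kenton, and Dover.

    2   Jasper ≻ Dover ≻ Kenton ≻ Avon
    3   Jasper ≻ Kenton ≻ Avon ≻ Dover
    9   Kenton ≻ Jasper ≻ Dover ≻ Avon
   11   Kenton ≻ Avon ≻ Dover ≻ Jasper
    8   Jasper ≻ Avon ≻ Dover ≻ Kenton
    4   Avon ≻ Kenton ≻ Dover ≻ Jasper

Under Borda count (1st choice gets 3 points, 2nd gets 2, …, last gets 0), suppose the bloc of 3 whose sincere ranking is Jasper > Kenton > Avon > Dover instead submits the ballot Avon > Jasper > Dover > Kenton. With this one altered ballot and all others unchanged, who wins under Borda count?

Borda totals with the altered ballot: Avon 59, Jasper 54, Kenton 70, Dover 39.
The winner is unchanged: still Kenton.

Kenton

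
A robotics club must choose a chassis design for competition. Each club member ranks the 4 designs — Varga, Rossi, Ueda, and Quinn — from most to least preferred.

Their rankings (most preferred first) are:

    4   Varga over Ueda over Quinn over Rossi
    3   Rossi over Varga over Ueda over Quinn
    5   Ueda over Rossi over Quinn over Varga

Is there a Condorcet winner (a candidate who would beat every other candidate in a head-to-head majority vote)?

No

Head-to-head results (12 voters total):
Varga vs Rossi: Rossi wins 8–4.
Varga vs Ueda: Varga wins 7–5.
Varga vs Quinn: Varga wins 7–5.
Rossi vs Ueda: Ueda wins 9–3.
Rossi vs Quinn: Rossi wins 8–4.
Ueda vs Quinn: Ueda wins 12–0.
No candidate beats all others: Varga beats Ueda beats Rossi beats Varga, a majority cycle.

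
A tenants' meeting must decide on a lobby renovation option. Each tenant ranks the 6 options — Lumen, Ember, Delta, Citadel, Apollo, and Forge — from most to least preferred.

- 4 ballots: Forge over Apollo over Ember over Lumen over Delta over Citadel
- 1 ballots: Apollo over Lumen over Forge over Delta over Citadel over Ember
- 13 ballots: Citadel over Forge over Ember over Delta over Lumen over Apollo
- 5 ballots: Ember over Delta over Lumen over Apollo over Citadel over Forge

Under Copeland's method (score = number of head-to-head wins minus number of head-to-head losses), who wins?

Citadel

Pairwise results:
  Lumen vs Ember: Ember wins 22–1.
  Lumen vs Delta: Delta wins 18–5.
  Lumen vs Citadel: Citadel wins 13–10.
  Lumen vs Apollo: Lumen wins 18–5.
  Lumen vs Forge: Forge wins 17–6.
  Ember vs Delta: Ember wins 22–1.
  Ember vs Citadel: Citadel wins 14–9.
  Ember vs Apollo: Ember wins 18–5.
  Ember vs Forge: Forge wins 18–5.
  Delta vs Citadel: Citadel wins 13–10.
  Delta vs Apollo: Delta wins 18–5.
  Delta vs Forge: Forge wins 18–5.
  Citadel vs Apollo: Citadel wins 13–10.
  Citadel vs Forge: Citadel wins 18–5.
  Apollo vs Forge: Forge wins 17–6.
Copeland scores (wins − losses):
  Lumen: 1 − 4 = -3
  Ember: 3 − 2 = 1
  Delta: 2 − 3 = -1
  Citadel: 5 − 0 = 5
  Apollo: 0 − 5 = -5
  Forge: 4 − 1 = 3
Citadel has the best Copeland score.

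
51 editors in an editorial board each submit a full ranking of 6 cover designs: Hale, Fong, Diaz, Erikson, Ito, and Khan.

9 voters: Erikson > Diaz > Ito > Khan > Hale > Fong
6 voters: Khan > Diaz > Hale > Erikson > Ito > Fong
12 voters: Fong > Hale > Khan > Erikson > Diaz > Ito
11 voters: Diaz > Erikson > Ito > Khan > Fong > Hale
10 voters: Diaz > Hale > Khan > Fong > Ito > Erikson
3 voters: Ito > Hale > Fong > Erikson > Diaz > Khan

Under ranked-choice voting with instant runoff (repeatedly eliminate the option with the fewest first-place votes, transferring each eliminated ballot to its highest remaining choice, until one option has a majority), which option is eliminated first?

Round 1: Diaz 21, Fong 12, Erikson 9, Khan 6, Ito 3, Hale 0. Hale has the fewest and is eliminated.
Round 2: Diaz 21, Fong 12, Erikson 9, Khan 6, Ito 3. Ito has the fewest and is eliminated.
Round 3: Diaz 21, Fong 15, Erikson 9, Khan 6. Khan has the fewest and is eliminated.
Round 4: Diaz 27, Fong 15, Erikson 9. Diaz has a majority.

Hale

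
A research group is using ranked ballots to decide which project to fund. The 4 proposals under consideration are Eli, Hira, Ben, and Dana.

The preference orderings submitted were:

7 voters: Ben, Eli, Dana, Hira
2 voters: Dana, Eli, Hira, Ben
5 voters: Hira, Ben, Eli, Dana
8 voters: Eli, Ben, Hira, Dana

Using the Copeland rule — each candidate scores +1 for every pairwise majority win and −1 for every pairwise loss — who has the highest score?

Ben

Pairwise results:
  Eli vs Hira: Eli wins 17–5.
  Eli vs Ben: Ben wins 12–10.
  Eli vs Dana: Eli wins 20–2.
  Hira vs Ben: Ben wins 15–7.
  Hira vs Dana: Hira wins 13–9.
  Ben vs Dana: Ben wins 20–2.
Copeland scores (wins − losses):
  Eli: 2 − 1 = 1
  Hira: 1 − 2 = -1
  Ben: 3 − 0 = 3
  Dana: 0 − 3 = -3
Ben has the best Copeland score.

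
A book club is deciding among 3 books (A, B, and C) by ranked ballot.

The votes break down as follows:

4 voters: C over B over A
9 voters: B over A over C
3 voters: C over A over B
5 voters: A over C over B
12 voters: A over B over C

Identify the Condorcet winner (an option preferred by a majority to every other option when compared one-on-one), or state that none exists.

Head-to-head results (33 voters total):
A vs B: A wins 20–13.
A vs C: A wins 26–7.
B vs C: B wins 21–12.
A beats each rival — B (20–13), C (26–7) — so A is the Condorcet winner.

A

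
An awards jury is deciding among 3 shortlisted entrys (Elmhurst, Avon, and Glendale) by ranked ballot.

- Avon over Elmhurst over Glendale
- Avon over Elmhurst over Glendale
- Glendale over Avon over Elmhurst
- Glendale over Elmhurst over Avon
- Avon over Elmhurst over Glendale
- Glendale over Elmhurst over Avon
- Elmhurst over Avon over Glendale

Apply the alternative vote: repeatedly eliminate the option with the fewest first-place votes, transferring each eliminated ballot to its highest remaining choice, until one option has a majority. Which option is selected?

Round 1: Avon 3, Glendale 3, Elmhurst 1. Elmhurst has the fewest and is eliminated.
Round 2: Avon 4, Glendale 3. Avon has a majority.

Avon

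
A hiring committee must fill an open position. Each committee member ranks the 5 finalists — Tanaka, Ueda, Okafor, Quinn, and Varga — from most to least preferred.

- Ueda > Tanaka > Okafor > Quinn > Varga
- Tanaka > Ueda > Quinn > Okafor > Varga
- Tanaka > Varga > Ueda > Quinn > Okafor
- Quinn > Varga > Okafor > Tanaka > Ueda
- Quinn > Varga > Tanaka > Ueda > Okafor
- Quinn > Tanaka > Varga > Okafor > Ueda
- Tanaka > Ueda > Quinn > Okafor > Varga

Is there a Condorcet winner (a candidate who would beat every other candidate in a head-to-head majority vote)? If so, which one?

Head-to-head results (7 voters total):
Tanaka vs Ueda: Tanaka wins 6–1.
Tanaka vs Okafor: Tanaka wins 6–1.
Tanaka vs Quinn: Tanaka wins 4–3.
Tanaka vs Varga: Tanaka wins 5–2.
Ueda vs Okafor: Ueda wins 5–2.
Ueda vs Quinn: Ueda wins 4–3.
Ueda vs Varga: Varga wins 4–3.
Okafor vs Quinn: Quinn wins 6–1.
Okafor vs Varga: Varga wins 4–3.
Quinn vs Varga: Quinn wins 6–1.
Tanaka beats each rival — Ueda (6–1), Okafor (6–1), Quinn (4–3), Varga (5–2) — so Tanaka is the Condorcet winner.

Tanaka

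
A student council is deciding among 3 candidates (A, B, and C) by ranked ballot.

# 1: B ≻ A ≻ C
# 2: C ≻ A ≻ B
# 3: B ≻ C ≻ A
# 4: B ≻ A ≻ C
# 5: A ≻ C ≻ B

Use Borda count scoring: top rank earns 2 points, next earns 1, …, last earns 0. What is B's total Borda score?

6

Borda scores:
  A: 1 + 1 + 0 + 1 + 2 = 5
  B: 2 + 0 + 2 + 2 + 0 = 6
  C: 0 + 2 + 1 + 0 + 1 = 4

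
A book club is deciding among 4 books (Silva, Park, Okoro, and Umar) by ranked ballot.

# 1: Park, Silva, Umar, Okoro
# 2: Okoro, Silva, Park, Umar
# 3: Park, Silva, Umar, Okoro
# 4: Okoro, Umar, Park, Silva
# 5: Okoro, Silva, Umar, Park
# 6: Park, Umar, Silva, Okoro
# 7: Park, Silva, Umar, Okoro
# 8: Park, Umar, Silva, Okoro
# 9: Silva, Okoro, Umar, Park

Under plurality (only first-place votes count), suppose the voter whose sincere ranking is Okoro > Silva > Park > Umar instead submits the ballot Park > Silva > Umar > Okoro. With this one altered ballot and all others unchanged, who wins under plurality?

Park

First-place totals with the altered ballot: Silva 1, Park 6, Okoro 2, Umar 0.
The winner is unchanged: still Park.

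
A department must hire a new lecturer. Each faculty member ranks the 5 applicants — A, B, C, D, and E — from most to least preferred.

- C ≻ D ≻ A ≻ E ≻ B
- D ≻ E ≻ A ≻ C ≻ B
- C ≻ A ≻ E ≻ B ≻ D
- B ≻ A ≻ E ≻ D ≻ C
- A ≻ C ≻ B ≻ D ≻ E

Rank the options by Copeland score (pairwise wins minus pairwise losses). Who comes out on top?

A

Pairwise results:
  A vs B: A wins 4–1.
  A vs C: A wins 3–2.
  A vs D: A wins 3–2.
  A vs E: A wins 4–1.
  B vs C: C wins 4–1.
  B vs D: B wins 3–2.
  B vs E: E wins 3–2.
  C vs D: C wins 3–2.
  C vs E: C wins 3–2.
  D vs E: D wins 3–2.
Copeland scores (wins − losses):
  A: 4 − 0 = 4
  B: 1 − 3 = -2
  C: 3 − 1 = 2
  D: 1 − 3 = -2
  E: 1 − 3 = -2
A has the best Copeland score.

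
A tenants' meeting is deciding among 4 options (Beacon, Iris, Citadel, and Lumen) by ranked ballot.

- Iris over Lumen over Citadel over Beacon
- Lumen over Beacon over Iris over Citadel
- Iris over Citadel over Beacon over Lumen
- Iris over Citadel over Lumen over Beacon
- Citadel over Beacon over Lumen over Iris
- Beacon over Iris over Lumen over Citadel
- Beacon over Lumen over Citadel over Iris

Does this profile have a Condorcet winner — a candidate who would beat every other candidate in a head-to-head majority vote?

No

Head-to-head results (7 voters total):
Beacon vs Iris: Beacon wins 4–3.
Beacon vs Citadel: Citadel wins 4–3.
Beacon vs Lumen: Beacon wins 4–3.
Iris vs Citadel: Iris wins 5–2.
Iris vs Lumen: Iris wins 4–3.
Citadel vs Lumen: Lumen wins 4–3.
No candidate beats all others: Beacon beats Iris beats Citadel beats Beacon, a majority cycle.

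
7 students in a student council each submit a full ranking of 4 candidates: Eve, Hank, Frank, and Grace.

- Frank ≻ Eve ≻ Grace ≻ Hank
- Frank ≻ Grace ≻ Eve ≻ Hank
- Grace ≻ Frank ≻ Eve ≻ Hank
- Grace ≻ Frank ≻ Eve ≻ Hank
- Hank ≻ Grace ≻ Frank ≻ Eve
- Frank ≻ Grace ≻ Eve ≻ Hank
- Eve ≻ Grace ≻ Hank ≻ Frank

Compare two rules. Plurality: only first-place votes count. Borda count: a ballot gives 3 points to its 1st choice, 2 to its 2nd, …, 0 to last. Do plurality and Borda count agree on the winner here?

No

Plurality first-place counts: Eve 1, Hank 1, Frank 3, Grace 2 → Frank.
Borda totals: Eve 9, Hank 4, Frank 14, Grace 15 → Grace.
The two rules disagree: plurality picks Frank, Borda picks Grace.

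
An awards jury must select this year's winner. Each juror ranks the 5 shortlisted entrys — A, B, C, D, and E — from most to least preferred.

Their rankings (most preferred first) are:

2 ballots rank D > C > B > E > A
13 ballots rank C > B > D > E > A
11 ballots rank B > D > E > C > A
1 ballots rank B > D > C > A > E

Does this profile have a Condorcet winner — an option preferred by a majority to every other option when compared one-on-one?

Head-to-head results (27 voters total):
A vs B: B wins 27–0.
A vs C: C wins 27–0.
A vs D: D wins 27–0.
A vs E: E wins 26–1.
B vs C: C wins 15–12.
B vs D: B wins 25–2.
B vs E: B wins 27–0.
C vs D: D wins 14–13.
C vs E: C wins 16–11.
D vs E: D wins 27–0.
No candidate beats all others: B beats D beats C beats B, a majority cycle.

No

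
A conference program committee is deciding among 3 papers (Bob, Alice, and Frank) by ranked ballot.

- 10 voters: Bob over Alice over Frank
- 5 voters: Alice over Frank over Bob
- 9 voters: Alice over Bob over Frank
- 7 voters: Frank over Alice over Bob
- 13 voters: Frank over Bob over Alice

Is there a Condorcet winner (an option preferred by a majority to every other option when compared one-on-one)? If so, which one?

Head-to-head results (44 voters total):
Bob vs Alice: Bob wins 23–21.
Bob vs Frank: Frank wins 25–19.
Alice vs Frank: Alice wins 24–20.
No candidate beats all others: Bob beats Alice beats Frank beats Bob, a majority cycle.

There is no Condorcet winner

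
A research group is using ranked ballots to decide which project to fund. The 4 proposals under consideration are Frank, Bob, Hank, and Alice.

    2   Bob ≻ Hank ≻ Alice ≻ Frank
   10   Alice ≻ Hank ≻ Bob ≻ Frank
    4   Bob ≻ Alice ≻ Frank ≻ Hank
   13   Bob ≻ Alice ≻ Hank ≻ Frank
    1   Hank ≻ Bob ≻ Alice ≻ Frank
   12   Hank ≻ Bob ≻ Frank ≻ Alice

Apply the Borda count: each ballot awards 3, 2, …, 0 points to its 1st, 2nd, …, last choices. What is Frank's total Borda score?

16

Borda scores:
  Frank: 2·0 + 10·0 + 4·1 + 13·0 + 0 + 12·1 = 16
  Bob: 2·3 + 10·1 + 4·3 + 13·3 + 2 + 12·2 = 93
  Hank: 2·2 + 10·2 + 4·0 + 13·1 + 3 + 12·3 = 76
  Alice: 2·1 + 10·3 + 4·2 + 13·2 + 1 + 12·0 = 67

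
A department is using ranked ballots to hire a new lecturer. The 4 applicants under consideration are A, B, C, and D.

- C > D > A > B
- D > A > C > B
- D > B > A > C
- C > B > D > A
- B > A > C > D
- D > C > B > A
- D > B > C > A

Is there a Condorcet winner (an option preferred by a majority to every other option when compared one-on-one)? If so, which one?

D

Head-to-head results (7 voters total):
A vs B: B wins 5–2.
A vs C: C wins 4–3.
A vs D: D wins 6–1.
B vs C: C wins 4–3.
B vs D: D wins 5–2.
C vs D: D wins 4–3.
D beats each rival — A (6–1), B (5–2), C (4–3) — so D is the Condorcet winner.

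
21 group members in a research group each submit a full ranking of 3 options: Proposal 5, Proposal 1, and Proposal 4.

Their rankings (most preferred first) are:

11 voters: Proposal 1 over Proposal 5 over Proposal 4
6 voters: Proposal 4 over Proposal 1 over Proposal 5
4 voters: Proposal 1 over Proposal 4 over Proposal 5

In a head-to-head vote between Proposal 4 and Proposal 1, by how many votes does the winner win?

Ballots ranking Proposal 4 above Proposal 1: 6.
Ballots ranking Proposal 1 above Proposal 4: 11+4 = 15.
Proposal 1 wins 15–6, a margin of 9.

9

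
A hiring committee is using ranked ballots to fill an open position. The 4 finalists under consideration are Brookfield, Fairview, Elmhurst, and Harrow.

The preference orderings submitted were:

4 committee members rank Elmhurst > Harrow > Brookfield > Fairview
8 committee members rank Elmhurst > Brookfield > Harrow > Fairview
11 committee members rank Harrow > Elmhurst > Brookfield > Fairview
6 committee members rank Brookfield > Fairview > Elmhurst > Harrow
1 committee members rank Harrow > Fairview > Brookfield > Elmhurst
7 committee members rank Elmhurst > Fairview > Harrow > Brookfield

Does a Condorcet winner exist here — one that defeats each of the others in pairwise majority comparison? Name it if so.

Head-to-head results (37 voters total):
Brookfield vs Fairview: Brookfield wins 29–8.
Brookfield vs Elmhurst: Elmhurst wins 30–7.
Brookfield vs Harrow: Harrow wins 23–14.
Fairview vs Elmhurst: Elmhurst wins 30–7.
Fairview vs Harrow: Harrow wins 24–13.
Elmhurst vs Harrow: Elmhurst wins 25–12.
Elmhurst beats each rival — Brookfield (30–7), Fairview (30–7), Harrow (25–12) — so Elmhurst is the Condorcet winner.

Elmhurst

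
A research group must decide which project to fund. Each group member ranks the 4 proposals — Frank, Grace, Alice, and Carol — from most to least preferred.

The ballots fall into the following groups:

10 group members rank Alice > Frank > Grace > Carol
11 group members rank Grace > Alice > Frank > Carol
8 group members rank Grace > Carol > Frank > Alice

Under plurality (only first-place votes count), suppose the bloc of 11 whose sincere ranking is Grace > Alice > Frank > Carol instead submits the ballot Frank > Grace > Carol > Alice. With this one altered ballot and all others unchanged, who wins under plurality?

First-place totals with the altered ballot: Frank 11, Grace 8, Alice 10, Carol 0.
The switch changes the winner from Grace to Frank.

Frank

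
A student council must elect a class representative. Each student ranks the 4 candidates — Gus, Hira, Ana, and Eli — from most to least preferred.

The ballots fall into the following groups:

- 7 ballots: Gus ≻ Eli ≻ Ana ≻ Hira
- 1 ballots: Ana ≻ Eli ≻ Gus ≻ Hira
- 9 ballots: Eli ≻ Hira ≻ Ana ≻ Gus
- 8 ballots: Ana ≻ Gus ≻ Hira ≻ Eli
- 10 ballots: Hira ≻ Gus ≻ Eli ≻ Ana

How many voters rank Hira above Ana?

19

Ballots ranking Hira above Ana: 9+10 = 19.
Ballots ranking Ana above Hira: 7+1+8 = 16.
So 19 of 35 voters prefer Hira to Ana.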